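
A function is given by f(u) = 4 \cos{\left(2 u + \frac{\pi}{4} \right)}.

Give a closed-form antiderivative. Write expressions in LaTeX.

A candidate is checked by its d/du: the result must match f(u).
Check: d/du[2 \sin{\left(2 u + \frac{\pi}{4} \right)}] = 4 \cos{\left(2 u + \frac{\pi}{4} \right)} = f(u).

An antiderivative is F(u) = 2 \sin{\left(2 u + \frac{\pi}{4} \right)}.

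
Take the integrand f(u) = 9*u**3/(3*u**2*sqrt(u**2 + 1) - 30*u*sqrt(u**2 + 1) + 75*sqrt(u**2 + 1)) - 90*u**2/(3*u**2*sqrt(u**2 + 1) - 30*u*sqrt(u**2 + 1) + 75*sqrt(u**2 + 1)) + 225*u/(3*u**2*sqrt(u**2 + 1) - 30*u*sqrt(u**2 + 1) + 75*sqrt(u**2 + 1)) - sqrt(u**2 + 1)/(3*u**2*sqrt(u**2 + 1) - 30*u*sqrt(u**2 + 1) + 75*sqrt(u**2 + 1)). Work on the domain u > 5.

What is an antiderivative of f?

An antiderivative is F(u) = (9*(u - 5)*sqrt(u**2 + 1) + 1)/(3*(u - 5)).

The integrand splits into summands that can be handled one at a time.
Check: d/du[(9*(u - 5)*sqrt(u**2 + 1) + 1)/(3*(u - 5))] = (9*u**3 - 90*u**2 + 225*u - sqrt(u**2 + 1))/(3*u**2*sqrt(u**2 + 1) - 30*u*sqrt(u**2 + 1) + 75*sqrt(u**2 + 1)), which equals f(u).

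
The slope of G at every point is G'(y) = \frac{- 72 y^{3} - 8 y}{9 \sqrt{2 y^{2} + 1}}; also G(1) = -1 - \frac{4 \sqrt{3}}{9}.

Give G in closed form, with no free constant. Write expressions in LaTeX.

G'(y) has the shape u'v + uv' for u = - \frac{2 \sqrt{2 y^{2} + 1}}{3} and v = 2 y^{2} - \frac{4}{3} — it is the derivative of the product u*v.
A general antiderivative is - \frac{2 \left(2 y^{2} - \frac{4}{3}\right) \sqrt{2 y^{2} + 1}}{3} + C.
The condition gives C = -1 - \frac{4 \sqrt{3}}{9} - (- \frac{4 \sqrt{3}}{9}) = -1.
So G(y) = - \frac{2 \left(2 y^{2} - \frac{4}{3}\right) \sqrt{2 y^{2} + 1}}{3} - 1.
Check: d/dy[- \frac{2 \left(2 y^{2} - \frac{4}{3}\right) \sqrt{2 y^{2} + 1}}{3} - 1] = \frac{- 72 y^{3} - 8 y}{9 \sqrt{2 y^{2} + 1}} = G'(y).

G(y) = - \frac{2 \left(2 y^{2} - \frac{4}{3}\right) \sqrt{2 y^{2} + 1}}{3} - 1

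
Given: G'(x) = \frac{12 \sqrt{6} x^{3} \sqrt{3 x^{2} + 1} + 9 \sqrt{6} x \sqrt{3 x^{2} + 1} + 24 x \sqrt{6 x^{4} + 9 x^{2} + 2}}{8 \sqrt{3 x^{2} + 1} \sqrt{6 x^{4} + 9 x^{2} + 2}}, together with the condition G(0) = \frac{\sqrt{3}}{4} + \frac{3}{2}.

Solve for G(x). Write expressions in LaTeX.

G(x) = \frac{\sqrt{6} \left(4 \sqrt{6} \sqrt{3 x^{2} + 1} + 3 \sqrt{6 x^{4} + 9 x^{2} + 2} + 2 \sqrt{6}\right)}{24}

For G(x) to be correct, d/dx[G] must agree with the stated G'(x) identically.
A general antiderivative is \sqrt{3 x^{2} + 1} + \frac{3 \sqrt{x^{4} + \frac{3 x^{2}}{2} + \frac{1}{3}}}{4} + C.
The condition gives C = \frac{\sqrt{3}}{4} + \frac{3}{2} - (\frac{\sqrt{3}}{4} + 1) = \frac{1}{2}.
So G(x) = \frac{\sqrt{6} \left(4 \sqrt{6} \sqrt{3 x^{2} + 1} + 3 \sqrt{6 x^{4} + 9 x^{2} + 2} + 2 \sqrt{6}\right)}{24}.
Check: d/dx[\frac{\sqrt{6} \left(4 \sqrt{6} \sqrt{3 x^{2} + 1} + 3 \sqrt{6 x^{4} + 9 x^{2} + 2} + 2 \sqrt{6}\right)}{24}] = \frac{12 \sqrt{6} x^{3} \sqrt{3 x^{2} + 1} + 9 \sqrt{6} x \sqrt{3 x^{2} + 1} + 24 x \sqrt{6 x^{4} + 9 x^{2} + 2}}{8 \sqrt{3 x^{2} + 1} \sqrt{6 x^{4} + 9 x^{2} + 2}} = G'(x).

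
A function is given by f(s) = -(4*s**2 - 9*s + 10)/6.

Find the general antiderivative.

A first test for any F(s): its s-derivative must equal f(s) identically.
Check: d/ds[-2*s**3/9 + 3*s**2/4 - 5*s/3] = -2*s**2/3 + 3*s/2 - 5/3, which equals f(s).

F(s) = -2*s**3/9 + 3*s**2/4 - 5*s/3 + C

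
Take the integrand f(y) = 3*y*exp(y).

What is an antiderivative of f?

Recognize the product-rule pattern: f = u'v + uv' with u = 3*y - 3, v = exp(y), so integration by parts undoes it.
Check: d/dy[3*y*exp(y) - 3*exp(y)] = 3*y*exp(y) = f(y).

An antiderivative is F(y) = 3*y*exp(y) - 3*exp(y).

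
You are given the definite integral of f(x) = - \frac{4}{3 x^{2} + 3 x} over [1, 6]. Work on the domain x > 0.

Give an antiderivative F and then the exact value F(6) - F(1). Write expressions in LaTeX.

Factor the denominator (3 x \left(x + 1\right)) and decompose: f = \frac{4}{3 \left(x + 1\right)} - \frac{4}{3 x}; each piece integrates to a log, atan, or power term.
F(x) = - \frac{4 \log{\left(x \right)}}{3} + \frac{4 \log{\left(x + 1 \right)}}{3} is an antiderivative of f.
Check: d/dx[- \frac{4 \log{\left(x \right)}}{3} + \frac{4 \log{\left(x + 1 \right)}}{3}] = - \frac{4}{3 x^{2} + 3 x} = f(x).
F(6) = - \frac{4 \log{\left(6 \right)}}{3} + \frac{4 \log{\left(7 \right)}}{3}; F(1) = \frac{4 \log{\left(2 \right)}}{3}.
Integral = F(6) - F(1) = - \frac{4 \log{\left(6 \right)}}{3} - \frac{4 \log{\left(2 \right)}}{3} + \frac{4 \log{\left(7 \right)}}{3}.

Antiderivative: F(x) = - \frac{4 \log{\left(x \right)}}{3} + \frac{4 \log{\left(x + 1 \right)}}{3}; value = - \frac{4 \log{\left(6 \right)}}{3} - \frac{4 \log{\left(2 \right)}}{3} + \frac{4 \log{\left(7 \right)}}{3}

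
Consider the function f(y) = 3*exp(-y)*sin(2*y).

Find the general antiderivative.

F(y) = -3*(sin(2*y) + 2*cos(2*y))*exp(-y)/5 + C

An antiderivative F(y) passes only if d/dy[F] lands on f(y) exactly.
Check: d/dy[-3*(sin(2*y) + 2*cos(2*y))*exp(-y)/5] = 3*exp(-y)*sin(2*y) = f(y).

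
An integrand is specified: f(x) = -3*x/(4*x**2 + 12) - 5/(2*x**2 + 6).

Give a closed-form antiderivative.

The integrand splits into summands that can be handled one at a time.
Check: d/dx[-3*log(x**2 + 3)/8 - 5*sqrt(3)*atan(sqrt(3)*x/3)/6] = (-3*x - 10)/(4*x**2 + 12), which equals f(x).

An antiderivative is F(x) = -3*log(x**2 + 3)/8 - 5*sqrt(3)*atan(sqrt(3)*x/3)/6.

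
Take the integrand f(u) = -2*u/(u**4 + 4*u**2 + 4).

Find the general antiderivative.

f matches the chain-rule pattern g'(h)*h' with inner function h(u) = 2*u**2 + 4; substituting w = h(u) collapses the integral.
Check: d/du[2/(2*u**2 + 4)] = -2*u/(u**4 + 4*u**2 + 4) = f(u).

F(u) = 2/(2*u**2 + 4) + C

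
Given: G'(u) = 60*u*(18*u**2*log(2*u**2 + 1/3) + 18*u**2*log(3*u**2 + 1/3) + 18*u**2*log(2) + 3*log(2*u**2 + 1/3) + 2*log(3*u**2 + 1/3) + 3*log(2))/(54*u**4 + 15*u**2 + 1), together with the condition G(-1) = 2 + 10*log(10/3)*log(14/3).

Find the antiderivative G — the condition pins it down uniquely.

G'(u) has the shape v'r + vr' for v = 10*log(3*u**2 + 1/3) and r = log(4*u**2 + 2/3) — it is the derivative of the product v*r.
A general antiderivative is 10*log(3*u**2 + 1/3)*log(4*u**2 + 2/3) + C.
The condition gives C = 2 + 10*log(10/3)*log(14/3) - (10*log(10/3)*log(14/3)) = 2.
So G(u) = 2*(5*log(3*u**2 + 1/3)*log(4*u**2 + 2/3) + 1).
Check: d/du[2*(5*log(3*u**2 + 1/3)*log(4*u**2 + 2/3) + 1)] = (1080*u**3*log(2*u**2 + 1/3) + 1080*u**3*log(3*u**2 + 1/3) + 1080*u**3*log(2) + 180*u*log(2*u**2 + 1/3) + 120*u*log(3*u**2 + 1/3) + 180*u*log(2))/(54*u**4 + 15*u**2 + 1), which equals G'(u).

G(u) = 2*(5*log(3*u**2 + 1/3)*log(4*u**2 + 2/3) + 1)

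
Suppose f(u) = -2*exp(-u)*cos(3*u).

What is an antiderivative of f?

An antiderivative is F(u) = (-3*sin(3*u) + cos(3*u))*exp(-u)/5.

Since d/du undoes antidifferentiation here, F'(u) = f(u) is required of F(u).
Check: d/du[(-3*sin(3*u) + cos(3*u))*exp(-u)/5] = -2*exp(-u)*cos(3*u) = f(u).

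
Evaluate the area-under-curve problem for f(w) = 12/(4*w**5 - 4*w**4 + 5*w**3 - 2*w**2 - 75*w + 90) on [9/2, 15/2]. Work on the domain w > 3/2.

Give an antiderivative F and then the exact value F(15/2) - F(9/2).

Antiderivative: F(w) = 2*(-25560*(2*w - 3)*log(w - 3/2) + 8410*(2*w - 3)*log(w + 2) + 8575*(2*w - 3)*log(w**2 + 5) + 3724*sqrt(5)*(2*w - 3)*atan(sqrt(5)*w/5) - 73080)/(618135*(2*w - 3)); value = -3408*log(6)/41209 - 70*log(101/4)/2523 - 4*log(13/2)/147 - 152*sqrt(5)*atan(9*sqrt(5)/10)/12615 + 4/203 + 152*sqrt(5)*atan(3*sqrt(5)/2)/12615 + 4*log(19/2)/147 + 3408*log(3)/41209 + 70*log(245/4)/2523

The denominator factors as (w + 2)*(2*w - 3)**2*(w**2 + 5); partial fractions split f into directly integrable pieces: 4*(35*w + 38)/(2523*(w**2 + 5)) - 6816/(41209*(2*w - 3)) + 96/(203*(2*w - 3)**2) + 4/(147*(w + 2)).
F(w) = 2*(-25560*(2*w - 3)*log(w - 3/2) + 8410*(2*w - 3)*log(w + 2) + 8575*(2*w - 3)*log(w**2 + 5) + 3724*sqrt(5)*(2*w - 3)*atan(sqrt(5)*w/5) - 73080)/(618135*(2*w - 3)) is an antiderivative of f.
Check: d/dw[2*(-25560*(2*w - 3)*log(w - 3/2) + 8410*(2*w - 3)*log(w + 2) + 8575*(2*w - 3)*log(w**2 + 5) + 3724*sqrt(5)*(2*w - 3)*atan(sqrt(5)*w/5) - 73080)/(618135*(2*w - 3))] = 12/(4*w**5 - 4*w**4 + 5*w**3 - 2*w**2 - 75*w + 90) = f(w).
F(15/2) = -3408*log(6)/41209 - 4/203 + 152*sqrt(5)*atan(3*sqrt(5)/2)/12615 + 4*log(19/2)/147 + 70*log(245/4)/2523; F(9/2) = -3408*log(3)/41209 - 8/203 + 152*sqrt(5)*atan(9*sqrt(5)/10)/12615 + 4*log(13/2)/147 + 70*log(101/4)/2523.
Integral = F(15/2) - F(9/2) = -3408*log(6)/41209 - 70*log(101/4)/2523 - 4*log(13/2)/147 - 152*sqrt(5)*atan(9*sqrt(5)/10)/12615 + 4/203 + 152*sqrt(5)*atan(3*sqrt(5)/2)/12615 + 4*log(19/2)/147 + 3408*log(3)/41209 + 70*log(245/4)/2523.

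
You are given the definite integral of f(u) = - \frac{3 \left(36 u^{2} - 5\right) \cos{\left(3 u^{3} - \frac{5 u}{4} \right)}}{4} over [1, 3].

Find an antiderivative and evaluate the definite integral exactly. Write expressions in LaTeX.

Antiderivative: F(u) = - 3 \sin{\left(3 u^{3} - \frac{5 u}{4} \right)}; value = - 3 \sin{\left(\frac{309}{4} \right)} + 3 \sin{\left(\frac{7}{4} \right)}

The substitution w = 3 u^{3} - \frac{5 u}{4} works: f is exactly (dF/dw)*(dw/du) for that inner function.
F(u) = - 3 \sin{\left(3 u^{3} - \frac{5 u}{4} \right)} is an antiderivative of f.
Check: d/du[- 3 \sin{\left(3 u^{3} - \frac{5 u}{4} \right)}] = - 27 u^{2} \cos{\left(3 u^{3} - \frac{5 u}{4} \right)} + \frac{15 \cos{\left(3 u^{3} - \frac{5 u}{4} \right)}}{4}, which equals f(u).
F(3) = - 3 \sin{\left(\frac{309}{4} \right)}; F(1) = - 3 \sin{\left(\frac{7}{4} \right)}.
Integral = F(3) - F(1) = - 3 \sin{\left(\frac{309}{4} \right)} + 3 \sin{\left(\frac{7}{4} \right)}.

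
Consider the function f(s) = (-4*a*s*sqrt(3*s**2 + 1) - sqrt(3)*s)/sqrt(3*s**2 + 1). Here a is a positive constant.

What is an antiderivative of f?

Since d/ds undoes antidifferentiation here, F'(s) = f(s) is required of F(s).
Check: d/ds[(-6*a*s**2 - sqrt(3)*sqrt(3*s**2 + 1))/3] = (-4*a*s*sqrt(3*s**2 + 1) - sqrt(3)*s)/sqrt(3*s**2 + 1) = f(s).

An antiderivative is F(s) = (-6*a*s**2 - sqrt(3)*sqrt(3*s**2 + 1))/3.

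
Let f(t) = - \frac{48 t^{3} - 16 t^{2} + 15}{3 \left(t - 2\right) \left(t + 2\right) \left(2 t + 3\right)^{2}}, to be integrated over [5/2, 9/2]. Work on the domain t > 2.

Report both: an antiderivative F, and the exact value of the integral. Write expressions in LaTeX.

The denominator factors as 3 \left(t - 2\right) \left(t + 2\right) \left(2 t + 3\right)^{2}; partial fractions split f into directly integrable pieces: \frac{3200}{49 \left(2 t + 3\right)} - \frac{244}{7 \left(2 t + 3\right)^{2}} - \frac{433}{12 \left(t + 2\right)} - \frac{335}{588 \left(t - 2\right)}.
F(t) = \frac{- 670 t \log{\left(t - 2 \right)} + 38400 t \log{\left(t + \frac{3}{2} \right)} - 42434 t \log{\left(t + 2 \right)} - 1005 \log{\left(t - 2 \right)} + 57600 \log{\left(t + \frac{3}{2} \right)} - 63651 \log{\left(t + 2 \right)} + 10248}{1176 t + 1764} is an antiderivative of f.
Check: d/dt[\frac{- 670 t \log{\left(t - 2 \right)} + 38400 t \log{\left(t + \frac{3}{2} \right)} - 42434 t \log{\left(t + 2 \right)} - 1005 \log{\left(t - 2 \right)} + 57600 \log{\left(t + \frac{3}{2} \right)} - 63651 \log{\left(t + 2 \right)} + 10248}{1176 t + 1764}] = \frac{- 48 t^{3} + 16 t^{2} - 15}{12 t^{4} + 36 t^{3} - 21 t^{2} - 144 t - 108}, which equals f(t).
F(9/2) = - \frac{433 \log{\left(\frac{13}{2} \right)}}{12} - \frac{335 \log{\left(\frac{5}{2} \right)}}{588} + \frac{61}{42} + \frac{1600 \log{\left(6 \right)}}{49}; F(5/2) = - \frac{433 \log{\left(\frac{9}{2} \right)}}{12} + \frac{335 \log{\left(2 \right)}}{588} + \frac{61}{28} + \frac{1600 \log{\left(4 \right)}}{49}.
Integral = F(9/2) - F(5/2) = - \frac{433 \log{\left(\frac{13}{2} \right)}}{12} - \frac{1600 \log{\left(4 \right)}}{49} - \frac{61}{84} - \frac{335 \log{\left(\frac{5}{2} \right)}}{588} - \frac{335 \log{\left(2 \right)}}{588} + \frac{433 \log{\left(\frac{9}{2} \right)}}{12} + \frac{1600 \log{\left(6 \right)}}{49}.

Antiderivative: F(t) = \frac{- 670 t \log{\left(t - 2 \right)} + 38400 t \log{\left(t + \frac{3}{2} \right)} - 42434 t \log{\left(t + 2 \right)} - 1005 \log{\left(t - 2 \right)} + 57600 \log{\left(t + \frac{3}{2} \right)} - 63651 \log{\left(t + 2 \right)} + 10248}{1176 t + 1764}; value = - \frac{433 \log{\left(\frac{13}{2} \right)}}{12} - \frac{1600 \log{\left(4 \right)}}{49} - \frac{61}{84} - \frac{335 \log{\left(\frac{5}{2} \right)}}{588} - \frac{335 \log{\left(2 \right)}}{588} + \frac{433 \log{\left(\frac{9}{2} \right)}}{12} + \frac{1600 \log{\left(6 \right)}}{49}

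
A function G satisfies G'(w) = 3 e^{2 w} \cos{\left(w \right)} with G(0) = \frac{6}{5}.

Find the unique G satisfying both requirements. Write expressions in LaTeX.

G(w) = \frac{3 e^{2 w} \sin{\left(w \right)}}{5} + \frac{6 e^{2 w} \cos{\left(w \right)}}{5}

Recover the given G'(w) by differentiating a candidate G(w); any mismatch rules it out.
A general antiderivative is \frac{3 e^{2 w} \sin{\left(w \right)}}{5} + \frac{6 e^{2 w} \cos{\left(w \right)}}{5} + C.
The condition gives C = \frac{6}{5} - (\frac{6}{5}) = 0.
So G(w) = \frac{3 e^{2 w} \sin{\left(w \right)}}{5} + \frac{6 e^{2 w} \cos{\left(w \right)}}{5}.
Check: d/dw[\frac{3 e^{2 w} \sin{\left(w \right)}}{5} + \frac{6 e^{2 w} \cos{\left(w \right)}}{5}] = 3 e^{2 w} \cos{\left(w \right)} = G'(w).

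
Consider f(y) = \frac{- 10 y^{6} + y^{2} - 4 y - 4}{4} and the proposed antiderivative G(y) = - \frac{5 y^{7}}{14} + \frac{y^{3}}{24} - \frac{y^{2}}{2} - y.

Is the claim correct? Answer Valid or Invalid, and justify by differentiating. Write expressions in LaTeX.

d/dy[G] = - \frac{5 y^{6}}{2} + \frac{y^{2}}{8} - y - 1
d/dy[G] - f(y) = - \frac{y^{2}}{8} != 0.

Invalid: d/dy[G] - f = - \frac{y^{2}}{8}, which is not 0.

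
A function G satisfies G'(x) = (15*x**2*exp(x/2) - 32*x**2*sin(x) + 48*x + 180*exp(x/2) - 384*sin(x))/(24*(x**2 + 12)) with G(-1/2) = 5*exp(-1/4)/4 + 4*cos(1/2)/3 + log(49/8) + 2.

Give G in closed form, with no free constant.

Check a candidate G(x) by differentiating: d/dx[G] must match the given G'(x).
A general antiderivative is 5*exp(x/2)/4 + log(x**2/2 + 6) + 4*cos(x)/3 + C.
The condition gives C = 5*exp(-1/4)/4 + 4*cos(1/2)/3 + log(49/8) + 2 - (5*exp(-1/4)/4 + 4*cos(1/2)/3 + log(49/8)) = 2.
So G(x) = (15*exp(x/2) + 12*log(x**2/2 + 6) + 16*cos(x) + 24)/12.
Check: d/dx[(15*exp(x/2) + 12*log(x**2/2 + 6) + 16*cos(x) + 24)/12] = (15*x**2*exp(x/2) - 32*x**2*sin(x) + 48*x + 180*exp(x/2) - 384*sin(x))/(24*x**2 + 288), which equals G'(x).

G(x) = (15*exp(x/2) + 12*log(x**2/2 + 6) + 16*cos(x) + 24)/12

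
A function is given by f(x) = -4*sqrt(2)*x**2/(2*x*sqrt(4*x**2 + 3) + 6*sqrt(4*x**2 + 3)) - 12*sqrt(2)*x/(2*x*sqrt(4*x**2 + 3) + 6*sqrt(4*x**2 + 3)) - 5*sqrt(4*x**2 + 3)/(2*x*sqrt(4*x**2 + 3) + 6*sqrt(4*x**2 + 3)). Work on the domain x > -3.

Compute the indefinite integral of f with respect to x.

Integrate term by term and add the pieces.
Check: d/dx[-(sqrt(2)*sqrt(4*x**2 + 3) + 5*log(x + 3))/2] = (-4*sqrt(2)*x**2 - 12*sqrt(2)*x - 5*sqrt(4*x**2 + 3))/(2*x*sqrt(4*x**2 + 3) + 6*sqrt(4*x**2 + 3)), which equals f(x).

F(x) = -(sqrt(2)*sqrt(4*x**2 + 3) + 5*log(x + 3))/2 + C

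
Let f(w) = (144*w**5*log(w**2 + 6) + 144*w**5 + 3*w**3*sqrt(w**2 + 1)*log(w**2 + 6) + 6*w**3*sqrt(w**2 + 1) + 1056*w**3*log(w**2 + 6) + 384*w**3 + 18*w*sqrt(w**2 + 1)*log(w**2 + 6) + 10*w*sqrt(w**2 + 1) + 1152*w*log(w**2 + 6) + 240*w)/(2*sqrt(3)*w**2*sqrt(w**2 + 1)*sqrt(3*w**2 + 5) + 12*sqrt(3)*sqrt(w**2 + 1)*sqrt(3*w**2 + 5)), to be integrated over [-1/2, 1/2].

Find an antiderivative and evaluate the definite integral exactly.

Antiderivative: F(w) = sqrt(3)*sqrt(3*w**2 + 5)*(24*sqrt(w**2 + 1) + 1)*log(w**2 + 6)/6; value = 0

Recognize the product-rule pattern: f = u'v + uv' with u = sqrt(w**2 + 5/3)/2, v = 12*sqrt(4*w**2 + 4)*log(w**2 + 6) + log(w**2 + 6), so integration by parts undoes it.
F(w) = sqrt(3)*sqrt(3*w**2 + 5)*(24*sqrt(w**2 + 1) + 1)*log(w**2 + 6)/6 is an antiderivative of f.
Check: d/dw[sqrt(3)*sqrt(3*w**2 + 5)*(24*sqrt(w**2 + 1) + 1)*log(w**2 + 6)/6] = (144*sqrt(3)*w**5*log(w**2 + 6) + 144*sqrt(3)*w**5 + 3*sqrt(3)*w**3*sqrt(w**2 + 1)*log(w**2 + 6) + 6*sqrt(3)*w**3*sqrt(w**2 + 1) + 1056*sqrt(3)*w**3*log(w**2 + 6) + 384*sqrt(3)*w**3 + 18*sqrt(3)*w*sqrt(w**2 + 1)*log(w**2 + 6) + 10*sqrt(3)*w*sqrt(w**2 + 1) + 1152*sqrt(3)*w*log(w**2 + 6) + 240*sqrt(3)*w)/(6*w**2*sqrt(w**2 + 1)*sqrt(3*w**2 + 5) + 36*sqrt(w**2 + 1)*sqrt(3*w**2 + 5)), which equals f(w).
F(1/2) = sqrt(69)*log(25/4)/12 + sqrt(345)*log(25/4); F(-1/2) = sqrt(69)*log(25/4)/12 + sqrt(345)*log(25/4).
Integral = F(1/2) - F(-1/2) = 0.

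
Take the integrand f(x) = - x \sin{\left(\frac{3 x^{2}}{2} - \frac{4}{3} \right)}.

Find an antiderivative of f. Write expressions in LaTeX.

f matches the chain-rule pattern g'(h)*h' with inner function h(x) = \frac{3 x^{2}}{2} - \frac{4}{3}; substituting u = h(x) collapses the integral.
Check: d/dx[\frac{\cos{\left(\frac{3 x^{2}}{2} - \frac{4}{3} \right)}}{3}] = - x \sin{\left(\frac{3 x^{2}}{2} - \frac{4}{3} \right)} = f(x).

An antiderivative is F(x) = \frac{\cos{\left(\frac{3 x^{2}}{2} - \frac{4}{3} \right)}}{3}.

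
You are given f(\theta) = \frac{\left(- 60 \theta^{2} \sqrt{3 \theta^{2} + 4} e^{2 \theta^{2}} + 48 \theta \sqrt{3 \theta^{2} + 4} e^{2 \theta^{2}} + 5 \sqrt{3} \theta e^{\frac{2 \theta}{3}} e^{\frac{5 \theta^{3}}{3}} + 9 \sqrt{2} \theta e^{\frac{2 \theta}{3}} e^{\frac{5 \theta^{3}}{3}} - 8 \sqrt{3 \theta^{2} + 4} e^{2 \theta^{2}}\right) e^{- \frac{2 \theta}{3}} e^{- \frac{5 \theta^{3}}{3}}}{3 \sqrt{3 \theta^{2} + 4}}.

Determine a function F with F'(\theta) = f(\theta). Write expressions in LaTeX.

An antiderivative is F(\theta) = \frac{5 \sqrt{3} \sqrt{3 \theta^{2} + 4} + 9 \sqrt{2} \sqrt{3 \theta^{2} + 4} + 36 e^{- \frac{2 \theta}{3}} e^{2 \theta^{2}} e^{- \frac{5 \theta^{3}}{3}}}{9}.

Any candidate F(\theta) must reproduce f(\theta) exactly when differentiated.
Check: d/d\theta[\frac{5 \sqrt{3} \sqrt{3 \theta^{2} + 4} + 9 \sqrt{2} \sqrt{3 \theta^{2} + 4} + 36 e^{- \frac{2 \theta}{3}} e^{2 \theta^{2}} e^{- \frac{5 \theta^{3}}{3}}}{9}] = \frac{\left(- 60 \theta^{2} \sqrt{3 \theta^{2} + 4} e^{2 \theta^{2}} + 48 \theta \sqrt{3 \theta^{2} + 4} e^{2 \theta^{2}} + 5 \sqrt{3} \theta e^{\frac{2 \theta}{3}} e^{\frac{5 \theta^{3}}{3}} + 9 \sqrt{2} \theta e^{\frac{2 \theta}{3}} e^{\frac{5 \theta^{3}}{3}} - 8 \sqrt{3 \theta^{2} + 4} e^{2 \theta^{2}}\right) e^{- \frac{2 \theta}{3}} e^{- \frac{5 \theta^{3}}{3}}}{3 \sqrt{3 \theta^{2} + 4}} = f(\theta).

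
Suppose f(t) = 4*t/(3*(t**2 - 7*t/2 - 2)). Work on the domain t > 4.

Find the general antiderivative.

F(t) = 32*log(t - 4)/27 + 4*log(t + 1/2)/27 + C

Factor the denominator (3*(t - 4)*(2*t + 1)) and decompose: f = 8/(27*(2*t + 1)) + 32/(27*(t - 4)); each piece integrates to a log, atan, or power term.
Check: d/dt[32*log(t - 4)/27 + 4*log(t + 1/2)/27] = 8*t/(6*t**2 - 21*t - 12), which equals f(t).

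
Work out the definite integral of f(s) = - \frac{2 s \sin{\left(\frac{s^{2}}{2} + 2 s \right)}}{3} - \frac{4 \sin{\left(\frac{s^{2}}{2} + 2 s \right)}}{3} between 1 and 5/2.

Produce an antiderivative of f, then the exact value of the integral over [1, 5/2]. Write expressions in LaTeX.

f matches the chain-rule pattern g'(h)*h' with inner function h(s) = \frac{s^{2}}{2} + 2 s; substituting u = h(s) collapses the integral.
F(s) = \frac{2 \cos{\left(\frac{s^{2}}{2} + 2 s \right)}}{3} is an antiderivative of f.
Check: d/ds[\frac{2 \cos{\left(\frac{s^{2}}{2} + 2 s \right)}}{3}] = - \frac{2 s \sin{\left(\frac{s^{2}}{2} + 2 s \right)}}{3} - \frac{4 \sin{\left(\frac{s^{2}}{2} + 2 s \right)}}{3} = f(s).
F(5/2) = \frac{2 \cos{\left(\frac{65}{8} \right)}}{3}; F(1) = \frac{2 \cos{\left(\frac{5}{2} \right)}}{3}.
Integral = F(5/2) - F(1) = \frac{2 \cos{\left(\frac{65}{8} \right)}}{3} - \frac{2 \cos{\left(\frac{5}{2} \right)}}{3}.

Antiderivative: F(s) = \frac{2 \cos{\left(\frac{s^{2}}{2} + 2 s \right)}}{3}; value = \frac{2 \cos{\left(\frac{65}{8} \right)}}{3} - \frac{2 \cos{\left(\frac{5}{2} \right)}}{3}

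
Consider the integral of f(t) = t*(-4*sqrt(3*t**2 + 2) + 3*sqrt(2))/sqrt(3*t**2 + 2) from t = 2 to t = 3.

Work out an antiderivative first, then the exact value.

Antiderivative: F(t) = -2*t**2 + sqrt(2)*sqrt(3*t**2 + 2); value = -10 - 2*sqrt(7) + sqrt(58)

Check any antiderivative F(t) by computing F'(t) and comparing it with f(t).
F(t) = -2*t**2 + sqrt(2)*sqrt(3*t**2 + 2) is an antiderivative of f.
Check: d/dt[-2*t**2 + sqrt(2)*sqrt(3*t**2 + 2)] = (-4*t*sqrt(3*t**2 + 2) + 3*sqrt(2)*t)/sqrt(3*t**2 + 2), which equals f(t).
F(3) = -18 + sqrt(58); F(2) = -8 + 2*sqrt(7).
Integral = F(3) - F(2) = -10 - 2*sqrt(7) + sqrt(58).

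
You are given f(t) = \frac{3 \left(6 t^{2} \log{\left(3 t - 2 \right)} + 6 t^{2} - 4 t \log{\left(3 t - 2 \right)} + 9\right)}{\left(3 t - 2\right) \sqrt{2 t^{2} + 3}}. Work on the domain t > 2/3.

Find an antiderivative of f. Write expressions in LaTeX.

An antiderivative is F(t) = 3 \sqrt{2 t^{2} + 3} \log{\left(3 t - 2 \right)}.

Recognize the product-rule pattern: f = u'v + uv' with u = 3 \sqrt{2 t^{2} + 3}, v = \log{\left(3 t - 2 \right)}, so integration by parts undoes it.
Check: d/dt[3 \sqrt{2 t^{2} + 3} \log{\left(3 t - 2 \right)}] = \frac{18 t^{2} \log{\left(3 t - 2 \right)} + 18 t^{2} - 12 t \log{\left(3 t - 2 \right)} + 27}{3 t \sqrt{2 t^{2} + 3} - 2 \sqrt{2 t^{2} + 3}}, which equals f(t).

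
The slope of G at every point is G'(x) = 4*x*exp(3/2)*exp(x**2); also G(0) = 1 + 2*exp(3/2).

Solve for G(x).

G(x) = 2*exp(3/2)*exp(x**2) + 1

The substitution u = x**2 + 3/2 works: G'(x) is exactly (dG/du)*(du/dx) for that inner function.
A general antiderivative is 2*exp(x**2 + 3/2) + C.
The condition gives C = 1 + 2*exp(3/2) - (2*exp(3/2)) = 1.
So G(x) = 2*exp(3/2)*exp(x**2) + 1.
Check: d/dx[2*exp(3/2)*exp(x**2) + 1] = 4*x*exp(3/2)*exp(x**2) = G'(x).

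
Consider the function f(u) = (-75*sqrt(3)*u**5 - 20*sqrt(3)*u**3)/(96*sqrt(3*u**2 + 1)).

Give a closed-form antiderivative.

f has the shape v'r + vr' for v = -5*u**4/32 and r = sqrt(u**2 + 1/3) — it is the derivative of the product v*r.
Check: d/du[-5*u**4*sqrt(u**2 + 1/3)/32] = sqrt(3)*(-75*u**5 - 20*u**3)/(96*sqrt(3*u**2 + 1)), which equals f(u).

An antiderivative is F(u) = -5*u**4*sqrt(u**2 + 1/3)/32.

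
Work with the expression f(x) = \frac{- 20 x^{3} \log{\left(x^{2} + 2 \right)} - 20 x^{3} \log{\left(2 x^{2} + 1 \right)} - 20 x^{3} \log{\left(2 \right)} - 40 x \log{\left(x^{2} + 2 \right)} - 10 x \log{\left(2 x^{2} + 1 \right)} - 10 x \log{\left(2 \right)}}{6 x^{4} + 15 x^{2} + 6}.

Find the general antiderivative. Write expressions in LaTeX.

F(x) = - \frac{5 \log{\left(x^{2} + 2 \right)} \log{\left(4 x^{2} + 2 \right)}}{3} + C

Recognize the product-rule pattern: f = u'v + uv' with u = - \frac{5 \log{\left(x^{2} + 2 \right)}}{3}, v = \log{\left(4 x^{2} + 2 \right)}, so integration by parts undoes it.
Check: d/dx[- \frac{5 \log{\left(x^{2} + 2 \right)} \log{\left(4 x^{2} + 2 \right)}}{3}] = \frac{- 20 x^{3} \log{\left(x^{2} + 2 \right)} - 20 x^{3} \log{\left(2 x^{2} + 1 \right)} - 20 x^{3} \log{\left(2 \right)} - 40 x \log{\left(x^{2} + 2 \right)} - 10 x \log{\left(2 x^{2} + 1 \right)} - 10 x \log{\left(2 \right)}}{6 x^{4} + 15 x^{2} + 6} = f(x).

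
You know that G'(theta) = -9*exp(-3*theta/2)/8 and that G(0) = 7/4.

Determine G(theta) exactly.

A candidate passes only if d/dtheta[G] lands on the given G'(theta) exactly.
A general antiderivative is 3*exp(-3*theta/2)/4 + C.
The condition gives C = 7/4 - (3/4) = 1.
So G(theta) = (4*exp(3*theta/2) + 3)*exp(-3*theta/2)/4.
Check: d/dtheta[(4*exp(3*theta/2) + 3)*exp(-3*theta/2)/4] = -9*exp(-3*theta/2)/8 = G'(theta).

G(theta) = (4*exp(3*theta/2) + 3)*exp(-3*theta/2)/4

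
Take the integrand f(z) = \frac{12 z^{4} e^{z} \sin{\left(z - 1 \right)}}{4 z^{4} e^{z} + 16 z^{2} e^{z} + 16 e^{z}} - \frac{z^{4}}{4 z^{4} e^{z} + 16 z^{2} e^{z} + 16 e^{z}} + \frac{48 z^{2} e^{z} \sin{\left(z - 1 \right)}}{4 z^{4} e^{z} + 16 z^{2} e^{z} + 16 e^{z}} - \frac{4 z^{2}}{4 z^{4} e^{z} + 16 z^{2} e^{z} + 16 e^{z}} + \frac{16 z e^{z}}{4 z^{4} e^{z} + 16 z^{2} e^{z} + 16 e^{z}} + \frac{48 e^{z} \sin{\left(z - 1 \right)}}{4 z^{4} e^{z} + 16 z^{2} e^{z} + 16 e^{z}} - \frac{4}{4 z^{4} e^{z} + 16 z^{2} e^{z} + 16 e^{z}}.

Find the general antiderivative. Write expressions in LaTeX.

Integrate term by term and add the pieces.
Check: d/dz[- 3 \cos{\left(z - 1 \right)} + \frac{e^{- z}}{4} - \frac{1}{\frac{z^{2}}{2} + 1}] = \frac{12 z^{4} e^{z} \sin{\left(z - 1 \right)} - z^{4} + 48 z^{2} e^{z} \sin{\left(z - 1 \right)} - 4 z^{2} + 16 z e^{z} + 48 e^{z} \sin{\left(z - 1 \right)} - 4}{4 z^{4} e^{z} + 16 z^{2} e^{z} + 16 e^{z}}, which equals f(z).

F(z) = - 3 \cos{\left(z - 1 \right)} + \frac{e^{- z}}{4} - \frac{1}{\frac{z^{2}}{2} + 1} + C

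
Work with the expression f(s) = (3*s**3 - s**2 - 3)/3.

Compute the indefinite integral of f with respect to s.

F(s) = s**4/4 - s**3/9 - s + C

A candidate is checked by its d/ds: the result must match f(s).
Check: d/ds[s**4/4 - s**3/9 - s] = s**3 - s**2/3 - 1, which equals f(s).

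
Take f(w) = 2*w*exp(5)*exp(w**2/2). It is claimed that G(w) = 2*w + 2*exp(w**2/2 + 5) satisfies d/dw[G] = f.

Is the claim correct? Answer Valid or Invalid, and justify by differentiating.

d/dw[G] = 2*w*exp(5)*exp(w**2/2) + 2
d/dw[G] - f(w) = 2 != 0.

Invalid: d/dw[G] - f = 2, which is not 0.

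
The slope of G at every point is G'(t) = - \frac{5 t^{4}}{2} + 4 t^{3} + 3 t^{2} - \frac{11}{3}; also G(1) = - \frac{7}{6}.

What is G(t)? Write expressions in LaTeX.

G(t) = - \frac{t^{5}}{2} + t^{4} + t^{3} - \frac{11 t}{3} + 1

The integrand splits into summands that can be handled one at a time.
A general antiderivative is - \frac{t^{5}}{2} + t^{4} + t^{3} - \frac{11 t}{3} - 1 + C.
The condition gives C = - \frac{7}{6} - (- \frac{19}{6}) = 2.
So G(t) = - \frac{t^{5}}{2} + t^{4} + t^{3} - \frac{11 t}{3} + 1.
Check: d/dt[- \frac{t^{5}}{2} + t^{4} + t^{3} - \frac{11 t}{3} + 1] = - \frac{5 t^{4}}{2} + 4 t^{3} + 3 t^{2} - \frac{11}{3} = G'(t).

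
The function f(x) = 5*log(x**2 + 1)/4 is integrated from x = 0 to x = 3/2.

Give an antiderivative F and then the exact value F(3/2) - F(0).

A first test for any F(x): its x-derivative must equal f(x) identically.
F(x) = 5*x*log(x**2 + 1)/4 - 5*x/2 + 5*atan(x)/2 is an antiderivative of f.
Check: d/dx[5*x*log(x**2 + 1)/4 - 5*x/2 + 5*atan(x)/2] = 5*log(x**2 + 1)/4 = f(x).
F(3/2) = -15/4 + 15*log(13/4)/8 + 5*atan(3/2)/2; F(0) = 0.
Integral = F(3/2) - F(0) = -15/4 + 15*log(13/4)/8 + 5*atan(3/2)/2.

Antiderivative: F(x) = 5*x*log(x**2 + 1)/4 - 5*x/2 + 5*atan(x)/2; value = -15/4 + 15*log(13/4)/8 + 5*atan(3/2)/2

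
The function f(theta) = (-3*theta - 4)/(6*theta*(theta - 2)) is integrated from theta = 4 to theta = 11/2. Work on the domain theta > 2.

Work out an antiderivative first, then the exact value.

Factor the denominator (6*theta*(theta - 2)) and decompose: f = -5/(6*(theta - 2)) + 1/(3*theta); each piece integrates to a log, atan, or power term.
F(theta) = log(theta)/3 - 5*log(theta - 2)/6 is an antiderivative of f.
Check: d/dtheta[log(theta)/3 - 5*log(theta - 2)/6] = (-3*theta - 4)/(6*theta**2 - 12*theta), which equals f(theta).
F(11/2) = -5*log(7/2)/6 + log(11/2)/3; F(4) = -5*log(2)/6 + log(4)/3.
Integral = F(11/2) - F(4) = -5*log(7/2)/6 - log(4)/3 + log(11/2)/3 + 5*log(2)/6.

Antiderivative: F(theta) = log(theta)/3 - 5*log(theta - 2)/6; value = -5*log(7/2)/6 - log(4)/3 + log(11/2)/3 + 5*log(2)/6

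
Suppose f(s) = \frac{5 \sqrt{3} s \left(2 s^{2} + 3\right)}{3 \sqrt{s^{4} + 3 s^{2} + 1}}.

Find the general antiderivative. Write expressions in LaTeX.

F(s) = 5 \sqrt{\frac{s^{4}}{3} + s^{2} + \frac{1}{3}} + C

The substitution u = \frac{s^{4}}{3} + s^{2} + \frac{1}{3} works: f is exactly (dF/du)*(du/ds) for that inner function.
Check: d/ds[5 \sqrt{\frac{s^{4}}{3} + s^{2} + \frac{1}{3}}] = \frac{10 \sqrt{3} s^{3} + 15 \sqrt{3} s}{3 \sqrt{s^{4} + 3 s^{2} + 1}}, which equals f(s).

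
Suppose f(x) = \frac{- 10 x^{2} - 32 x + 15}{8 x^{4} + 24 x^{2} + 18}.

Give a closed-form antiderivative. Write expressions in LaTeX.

Recognize the product-rule pattern: f = u'v + uv' with u = \frac{1}{2 x^{2} + 3}, v = \frac{5 x}{2} + 4, so integration by parts undoes it.
Check: d/dx[\frac{5 x + 8}{2 \left(2 x^{2} + 3\right)}] = \frac{- 10 x^{2} - 32 x + 15}{8 x^{4} + 24 x^{2} + 18} = f(x).

An antiderivative is F(x) = \frac{5 x + 8}{2 \left(2 x^{2} + 3\right)}.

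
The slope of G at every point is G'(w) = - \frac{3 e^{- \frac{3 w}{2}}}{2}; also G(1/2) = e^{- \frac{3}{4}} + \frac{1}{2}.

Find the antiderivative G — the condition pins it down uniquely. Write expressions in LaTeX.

Any candidate G(w) must reproduce the stated G'(w) exactly.
A general antiderivative is e^{- \frac{3 w}{2}} + C.
The condition gives C = e^{- \frac{3}{4}} + \frac{1}{2} - (e^{- \frac{3}{4}}) = \frac{1}{2}.
So G(w) = \frac{\left(e^{\frac{3 w}{2}} + 2\right) e^{- \frac{3 w}{2}}}{2}.
Check: d/dw[\frac{\left(e^{\frac{3 w}{2}} + 2\right) e^{- \frac{3 w}{2}}}{2}] = - \frac{3 e^{- \frac{3 w}{2}}}{2} = G'(w).

G(w) = \frac{\left(e^{\frac{3 w}{2}} + 2\right) e^{- \frac{3 w}{2}}}{2}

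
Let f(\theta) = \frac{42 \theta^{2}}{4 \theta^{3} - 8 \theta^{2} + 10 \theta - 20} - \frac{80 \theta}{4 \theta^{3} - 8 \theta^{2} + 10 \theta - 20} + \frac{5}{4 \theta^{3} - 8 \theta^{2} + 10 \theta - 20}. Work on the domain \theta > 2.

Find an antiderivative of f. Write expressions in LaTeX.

The integrand splits into summands that can be handled one at a time.
Check: d/d\theta[\frac{\log{\left(\frac{\theta}{2} - 1 \right)}}{2} + 5 \log{\left(2 \theta^{2} + 5 \right)}] = \frac{42 \theta^{2} - 80 \theta + 5}{4 \theta^{3} - 8 \theta^{2} + 10 \theta - 20}, which equals f(\theta).

An antiderivative is F(\theta) = \frac{\log{\left(\frac{\theta}{2} - 1 \right)}}{2} + 5 \log{\left(2 \theta^{2} + 5 \right)}.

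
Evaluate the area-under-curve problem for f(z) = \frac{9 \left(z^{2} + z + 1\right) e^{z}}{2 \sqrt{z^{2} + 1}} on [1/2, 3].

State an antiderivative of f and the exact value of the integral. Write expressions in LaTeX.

Antiderivative: F(z) = \frac{9 \sqrt{4 z^{2} + 4} e^{z}}{4}; value = - \frac{9 \sqrt{5} e^{\frac{1}{2}}}{4} + \frac{9 \sqrt{10} e^{3}}{2}

f has the shape u'v + uv' for u = \frac{9 \sqrt{4 z^{2} + 4}}{4} and v = e^{z} — it is the derivative of the product u*v.
F(z) = \frac{9 \sqrt{4 z^{2} + 4} e^{z}}{4} is an antiderivative of f.
Check: d/dz[\frac{9 \sqrt{4 z^{2} + 4} e^{z}}{4}] = \frac{9 z^{2} e^{z} + 9 z e^{z} + 9 e^{z}}{2 \sqrt{z^{2} + 1}}, which equals f(z).
F(3) = \frac{9 \sqrt{10} e^{3}}{2}; F(1/2) = \frac{9 \sqrt{5} e^{\frac{1}{2}}}{4}.
Integral = F(3) - F(1/2) = - \frac{9 \sqrt{5} e^{\frac{1}{2}}}{4} + \frac{9 \sqrt{10} e^{3}}{2}.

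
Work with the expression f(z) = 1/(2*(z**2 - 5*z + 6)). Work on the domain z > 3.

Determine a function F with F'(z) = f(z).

The denominator factors as 2*(z - 3)*(z - 2); partial fractions split f into directly integrable pieces: -1/(2*(z - 2)) + 1/(2*(z - 3)).
Check: d/dz[log(z - 3)/2 - log(z - 2)/2] = 1/(2*z**2 - 10*z + 12), which equals f(z).

An antiderivative is F(z) = log(z - 3)/2 - log(z - 2)/2.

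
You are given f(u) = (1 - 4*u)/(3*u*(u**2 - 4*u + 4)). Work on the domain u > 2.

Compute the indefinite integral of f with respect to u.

The denominator factors as 3*u*(u - 2)**2; partial fractions split f into directly integrable pieces: -1/(12*(u - 2)) - 7/(6*(u - 2)**2) + 1/(12*u).
Check: d/du[-(-u*log(u) + u*log(u - 2) + 2*log(u) - 2*log(u - 2) - 14)/(12*(u - 2))] = (1 - 4*u)/(3*u**3 - 12*u**2 + 12*u), which equals f(u).

F(u) = -(-u*log(u) + u*log(u - 2) + 2*log(u) - 2*log(u - 2) - 14)/(12*(u - 2)) + C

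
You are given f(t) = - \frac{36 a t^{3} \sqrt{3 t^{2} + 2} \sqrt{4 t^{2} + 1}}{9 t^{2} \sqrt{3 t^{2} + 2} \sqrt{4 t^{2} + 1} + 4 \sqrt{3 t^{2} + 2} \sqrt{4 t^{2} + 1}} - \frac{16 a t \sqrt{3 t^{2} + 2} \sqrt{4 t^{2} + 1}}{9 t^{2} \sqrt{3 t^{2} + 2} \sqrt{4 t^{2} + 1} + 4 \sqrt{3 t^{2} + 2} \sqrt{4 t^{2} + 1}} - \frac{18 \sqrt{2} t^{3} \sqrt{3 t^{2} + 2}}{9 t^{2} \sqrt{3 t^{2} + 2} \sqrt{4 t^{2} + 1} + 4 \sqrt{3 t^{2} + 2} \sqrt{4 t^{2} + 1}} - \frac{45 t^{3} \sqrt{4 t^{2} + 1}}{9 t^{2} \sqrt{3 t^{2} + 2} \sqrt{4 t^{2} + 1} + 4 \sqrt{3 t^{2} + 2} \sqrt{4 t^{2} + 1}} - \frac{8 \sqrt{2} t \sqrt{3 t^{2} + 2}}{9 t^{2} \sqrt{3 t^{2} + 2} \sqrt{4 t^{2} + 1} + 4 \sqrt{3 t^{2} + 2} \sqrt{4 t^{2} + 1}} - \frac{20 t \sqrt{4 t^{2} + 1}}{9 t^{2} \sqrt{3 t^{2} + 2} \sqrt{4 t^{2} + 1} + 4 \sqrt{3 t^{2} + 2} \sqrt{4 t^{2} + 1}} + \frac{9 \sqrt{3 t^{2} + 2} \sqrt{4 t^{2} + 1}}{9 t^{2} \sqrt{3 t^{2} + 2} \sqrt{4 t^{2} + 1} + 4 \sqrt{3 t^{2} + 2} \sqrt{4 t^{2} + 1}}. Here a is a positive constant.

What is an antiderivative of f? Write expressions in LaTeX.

Integrate term by term and add the pieces.
Check: d/dt[- \frac{12 a t^{2} + 10 \sqrt{3 t^{2} + 2} + 3 \sqrt{2} \sqrt{4 t^{2} + 1} - 9 \operatorname{atan}{\left(\frac{3 t}{2} \right)}}{6}] = \frac{- 36 a t^{3} \sqrt{3 t^{2} + 2} \sqrt{4 t^{2} + 1} - 16 a t \sqrt{3 t^{2} + 2} \sqrt{4 t^{2} + 1} - 18 \sqrt{2} t^{3} \sqrt{3 t^{2} + 2} - 45 t^{3} \sqrt{4 t^{2} + 1} - 8 \sqrt{2} t \sqrt{3 t^{2} + 2} - 20 t \sqrt{4 t^{2} + 1} + 9 \sqrt{3 t^{2} + 2} \sqrt{4 t^{2} + 1}}{9 t^{2} \sqrt{3 t^{2} + 2} \sqrt{4 t^{2} + 1} + 4 \sqrt{3 t^{2} + 2} \sqrt{4 t^{2} + 1}}, which equals f(t).

An antiderivative is F(t) = - \frac{12 a t^{2} + 10 \sqrt{3 t^{2} + 2} + 3 \sqrt{2} \sqrt{4 t^{2} + 1} - 9 \operatorname{atan}{\left(\frac{3 t}{2} \right)}}{6}.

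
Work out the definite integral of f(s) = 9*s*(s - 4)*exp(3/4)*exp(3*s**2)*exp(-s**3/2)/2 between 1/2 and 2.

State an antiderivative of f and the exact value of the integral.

f matches the chain-rule pattern g'(h)*h' with inner function h(s) = -s**3/2 + 3*s**2 + 3/4; substituting u = h(s) collapses the integral.
F(s) = -3*exp(3/4)*exp(3*s**2)*exp(-s**3/2) is an antiderivative of f.
Check: d/ds[-3*exp(3/4)*exp(3*s**2)*exp(-s**3/2)] = (9*s**2*exp(3/4)*exp(3*s**2) - 36*s*exp(3/4)*exp(3*s**2))*exp(-s**3/2)/2, which equals f(s).
F(2) = -3*exp(35/4); F(1/2) = -3*exp(23/16).
Integral = F(2) - F(1/2) = -3*exp(35/4) + 3*exp(23/16).

Antiderivative: F(s) = -3*exp(3/4)*exp(3*s**2)*exp(-s**3/2); value = -3*exp(35/4) + 3*exp(23/16)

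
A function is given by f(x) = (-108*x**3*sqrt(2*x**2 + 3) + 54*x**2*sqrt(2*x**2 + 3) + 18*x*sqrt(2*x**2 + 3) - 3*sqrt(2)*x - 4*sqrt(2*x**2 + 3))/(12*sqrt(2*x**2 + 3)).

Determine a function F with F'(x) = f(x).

Recover f(x) by differentiating a candidate F(x); any mismatch rules it out.
Check: d/dx[(-9*sqrt(2)*sqrt(2*x**2 + 3) - 2*(9*x**2 - 3*x - 2)**2)/72] = (-108*x**3*sqrt(2*x**2 + 3) + 54*x**2*sqrt(2*x**2 + 3) + 18*x*sqrt(2*x**2 + 3) - 3*sqrt(2)*x - 4*sqrt(2*x**2 + 3))/(12*sqrt(2*x**2 + 3)) = f(x).

An antiderivative is F(x) = (-9*sqrt(2)*sqrt(2*x**2 + 3) - 2*(9*x**2 - 3*x - 2)**2)/72.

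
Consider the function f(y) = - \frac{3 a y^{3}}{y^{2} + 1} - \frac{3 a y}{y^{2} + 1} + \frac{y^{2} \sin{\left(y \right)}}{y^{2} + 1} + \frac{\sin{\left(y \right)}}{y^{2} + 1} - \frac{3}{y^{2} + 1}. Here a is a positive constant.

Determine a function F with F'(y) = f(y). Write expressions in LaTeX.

The integrand splits into summands that can be handled one at a time.
Check: d/dy[- \frac{3 a y^{2}}{2} - \cos{\left(y \right)} - 3 \operatorname{atan}{\left(y \right)}] = \frac{- 3 a y^{3} - 3 a y + y^{2} \sin{\left(y \right)} + \sin{\left(y \right)} - 3}{y^{2} + 1}, which equals f(y).

An antiderivative is F(y) = - \frac{3 a y^{2}}{2} - \cos{\left(y \right)} - 3 \operatorname{atan}{\left(y \right)}.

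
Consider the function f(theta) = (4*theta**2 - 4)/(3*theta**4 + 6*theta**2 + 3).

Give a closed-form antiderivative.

f has the shape u'v + uv' for u = -2*theta and v = 1/(3*theta**2/2 + 3/2) — it is the derivative of the product u*v.
Check: d/dtheta[-2*theta/(3*theta**2/2 + 3/2)] = (4*theta**2 - 4)/(3*theta**4 + 6*theta**2 + 3) = f(theta).

An antiderivative is F(theta) = -2*theta/(3*theta**2/2 + 3/2).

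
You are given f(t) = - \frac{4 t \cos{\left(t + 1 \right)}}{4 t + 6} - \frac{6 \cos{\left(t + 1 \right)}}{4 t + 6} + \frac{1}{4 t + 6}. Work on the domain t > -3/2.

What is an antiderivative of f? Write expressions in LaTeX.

Integrate term by term and add the pieces.
Check: d/dt[\frac{\log{\left(2 t + 3 \right)}}{4} - \sin{\left(t + 1 \right)}] = \frac{- 4 t \cos{\left(t + 1 \right)} - 6 \cos{\left(t + 1 \right)} + 1}{4 t + 6}, which equals f(t).

An antiderivative is F(t) = \frac{\log{\left(2 t + 3 \right)}}{4} - \sin{\left(t + 1 \right)}.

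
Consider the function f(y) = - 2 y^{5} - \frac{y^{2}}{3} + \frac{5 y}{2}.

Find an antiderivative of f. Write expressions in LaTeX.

An antiderivative is F(y) = \frac{y^{2} \left(- 12 y^{4} - 4 y + 45\right)}{36}.

Integrate term by term and add the pieces.
Check: d/dy[\frac{y^{2} \left(- 12 y^{4} - 4 y + 45\right)}{36}] = - 2 y^{5} - \frac{y^{2}}{3} + \frac{5 y}{2} = f(y).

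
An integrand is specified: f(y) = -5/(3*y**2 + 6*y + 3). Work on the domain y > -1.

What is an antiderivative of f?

Since d/dy undoes antidifferentiation here, F'(y) = f(y) is required of F(y).
Check: d/dy[5/(3*(y + 1))] = -5/(3*y**2 + 6*y + 3) = f(y).

An antiderivative is F(y) = 5/(3*(y + 1)).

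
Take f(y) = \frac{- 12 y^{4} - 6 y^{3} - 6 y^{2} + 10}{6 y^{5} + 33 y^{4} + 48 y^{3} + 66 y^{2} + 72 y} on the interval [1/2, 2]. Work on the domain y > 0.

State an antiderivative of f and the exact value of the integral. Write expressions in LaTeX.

Antiderivative: F(y) = \frac{1275 \log{\left(y \right)} + 4224 \log{\left(y + \frac{3}{2} \right)} - 23579 \log{\left(y + 4 \right)} - 140 \log{\left(y^{2} + 2 \right)} + 1910 \sqrt{2} \operatorname{atan}{\left(\frac{\sqrt{2} y}{2} \right)}}{9180}; value = - \frac{23719 \log{\left(6 \right)}}{9180} - \frac{31 \log{\left(2 \right)}}{170} - \frac{191 \sqrt{2} \operatorname{atan}{\left(\frac{\sqrt{2}}{4} \right)}}{918} + \frac{7 \log{\left(\frac{9}{4} \right)}}{459} + \frac{191 \sqrt{2} \operatorname{atan}{\left(\sqrt{2} \right)}}{918} + \frac{352 \log{\left(\frac{7}{2} \right)}}{765} + \frac{1387 \log{\left(\frac{9}{2} \right)}}{540}

The denominator factors as 3 y \left(y + 4\right) \left(2 y + 3\right) \left(y^{2} + 2\right); partial fractions split f into directly integrable pieces: - \frac{14 y - 191}{459 \left(y^{2} + 2\right)} + \frac{704}{765 \left(2 y + 3\right)} - \frac{1387}{540 \left(y + 4\right)} + \frac{5}{36 y}.
F(y) = \frac{1275 \log{\left(y \right)} + 4224 \log{\left(y + \frac{3}{2} \right)} - 23579 \log{\left(y + 4 \right)} - 140 \log{\left(y^{2} + 2 \right)} + 1910 \sqrt{2} \operatorname{atan}{\left(\frac{\sqrt{2} y}{2} \right)}}{9180} is an antiderivative of f.
Check: d/dy[\frac{1275 \log{\left(y \right)} + 4224 \log{\left(y + \frac{3}{2} \right)} - 23579 \log{\left(y + 4 \right)} - 140 \log{\left(y^{2} + 2 \right)} + 1910 \sqrt{2} \operatorname{atan}{\left(\frac{\sqrt{2} y}{2} \right)}}{9180}] = \frac{- 12 y^{4} - 6 y^{3} - 6 y^{2} + 10}{6 y^{5} + 33 y^{4} + 48 y^{3} + 66 y^{2} + 72 y} = f(y).
F(2) = - \frac{23719 \log{\left(6 \right)}}{9180} + \frac{5 \log{\left(2 \right)}}{36} + \frac{191 \sqrt{2} \operatorname{atan}{\left(\sqrt{2} \right)}}{918} + \frac{352 \log{\left(\frac{7}{2} \right)}}{765}; F(1/2) = - \frac{1387 \log{\left(\frac{9}{2} \right)}}{540} - \frac{7 \log{\left(\frac{9}{4} \right)}}{459} + \frac{191 \sqrt{2} \operatorname{atan}{\left(\frac{\sqrt{2}}{4} \right)}}{918} + \frac{983 \log{\left(2 \right)}}{3060}.
Integral = F(2) - F(1/2) = - \frac{23719 \log{\left(6 \right)}}{9180} - \frac{31 \log{\left(2 \right)}}{170} - \frac{191 \sqrt{2} \operatorname{atan}{\left(\frac{\sqrt{2}}{4} \right)}}{918} + \frac{7 \log{\left(\frac{9}{4} \right)}}{459} + \frac{191 \sqrt{2} \operatorname{atan}{\left(\sqrt{2} \right)}}{918} + \frac{352 \log{\left(\frac{7}{2} \right)}}{765} + \frac{1387 \log{\left(\frac{9}{2} \right)}}{540}.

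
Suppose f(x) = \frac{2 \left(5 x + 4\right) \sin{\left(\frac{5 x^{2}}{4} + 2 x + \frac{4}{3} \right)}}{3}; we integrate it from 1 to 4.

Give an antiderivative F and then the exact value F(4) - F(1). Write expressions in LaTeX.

Antiderivative: F(x) = - \frac{4 \cos{\left(\frac{5 x^{2}}{4} + 2 x + \frac{4}{3} \right)}}{3}; value = \frac{4 \cos{\left(\frac{55}{12} \right)}}{3} - \frac{4 \cos{\left(\frac{88}{3} \right)}}{3}

f matches the chain-rule pattern g'(h)*h' with inner function h(x) = \frac{5 x^{2}}{4} + 2 x + \frac{4}{3}; substituting u = h(x) collapses the integral.
F(x) = - \frac{4 \cos{\left(\frac{5 x^{2}}{4} + 2 x + \frac{4}{3} \right)}}{3} is an antiderivative of f.
Check: d/dx[- \frac{4 \cos{\left(\frac{5 x^{2}}{4} + 2 x + \frac{4}{3} \right)}}{3}] = \frac{10 x \sin{\left(\frac{5 x^{2}}{4} + 2 x + \frac{4}{3} \right)}}{3} + \frac{8 \sin{\left(\frac{5 x^{2}}{4} + 2 x + \frac{4}{3} \right)}}{3}, which equals f(x).
F(4) = - \frac{4 \cos{\left(\frac{88}{3} \right)}}{3}; F(1) = - \frac{4 \cos{\left(\frac{55}{12} \right)}}{3}.
Integral = F(4) - F(1) = \frac{4 \cos{\left(\frac{55}{12} \right)}}{3} - \frac{4 \cos{\left(\frac{88}{3} \right)}}{3}.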